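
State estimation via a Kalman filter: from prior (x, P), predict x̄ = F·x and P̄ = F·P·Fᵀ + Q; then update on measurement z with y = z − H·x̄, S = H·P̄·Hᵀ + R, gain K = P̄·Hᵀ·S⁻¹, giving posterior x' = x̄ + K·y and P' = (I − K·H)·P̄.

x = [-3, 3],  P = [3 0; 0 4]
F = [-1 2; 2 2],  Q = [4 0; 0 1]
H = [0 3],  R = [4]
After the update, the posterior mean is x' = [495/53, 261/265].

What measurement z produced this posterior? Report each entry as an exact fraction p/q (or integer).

z = [3]

x̄ = F·x = [9, 0]
P̄ = F·P·Fᵀ + Q = [23 10; 10 29]
S = H·P̄·Hᵀ + R = [265]
K = P̄·Hᵀ·S⁻¹ = [6/53; 87/265]
x' − x̄ = [18/53, 261/265] = K·y
y = (KᵀK)⁻¹·Kᵀ·(x' − x̄) = [3]
z = y + H·x̄ = [3] + [0] = [3]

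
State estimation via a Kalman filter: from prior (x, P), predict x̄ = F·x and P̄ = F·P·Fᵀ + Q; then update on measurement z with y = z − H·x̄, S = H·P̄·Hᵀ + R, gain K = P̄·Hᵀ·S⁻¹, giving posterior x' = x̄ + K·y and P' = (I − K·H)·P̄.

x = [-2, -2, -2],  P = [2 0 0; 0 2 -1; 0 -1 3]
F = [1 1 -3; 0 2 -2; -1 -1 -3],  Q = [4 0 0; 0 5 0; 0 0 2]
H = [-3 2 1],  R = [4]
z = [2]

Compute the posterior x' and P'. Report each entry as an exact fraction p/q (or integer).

x̄ = F·x = [2, 0, 10]
P̄ = F·P·Fᵀ + Q = [41 30 23; 30 33 18; 23 18 27]
y = z − H·x̄ = [-2]
S = H·P̄·Hᵀ + R = [106]
K = P̄·Hᵀ·S⁻¹ = [-20/53; -3/53; -3/53]
x' = x̄ + K·y = [146/53, 6/53, 536/53]
P' = (I − K·H)·P̄ = [1373/53 1470/53 1099/53; 1470/53 1731/53 936/53; 1099/53 936/53 1413/53]

x' = [146/53, 6/53, 536/53]
P' = [1373/53 1470/53 1099/53; 1470/53 1731/53 936/53; 1099/53 936/53 1413/53]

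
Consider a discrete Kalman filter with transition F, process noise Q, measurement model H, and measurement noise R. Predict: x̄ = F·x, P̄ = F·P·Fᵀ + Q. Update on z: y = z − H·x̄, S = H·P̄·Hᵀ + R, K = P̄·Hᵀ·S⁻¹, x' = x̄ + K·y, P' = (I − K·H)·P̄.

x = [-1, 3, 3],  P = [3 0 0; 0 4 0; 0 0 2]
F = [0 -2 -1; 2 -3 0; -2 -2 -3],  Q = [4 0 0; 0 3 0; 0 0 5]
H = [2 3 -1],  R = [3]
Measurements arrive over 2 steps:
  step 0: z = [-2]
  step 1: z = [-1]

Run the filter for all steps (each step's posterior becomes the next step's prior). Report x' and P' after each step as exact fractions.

step 0: x̄ = F·x = [-9, -11, -13]
step 0: P̄ = F·P·Fᵀ + Q = [22 24 22; 24 51 12; 22 12 51]
step 0: y = z − H·x̄ = [36]
step 0: S = H·P̄·Hᵀ + R = [729]
step 0: K = P̄·Hᵀ·S⁻¹ = [94/729; 7/27; 29/729]
step 0: x' = x̄ + K·y = [-353/81, -5/3, -937/81]
step 0: P' = (I − K·H)·P̄ = [7202/729 -10/27 13312/729; -10/27 2 121/27; 13312/729 121/27 36338/729]
step 1: x̄ = F·x = [1207/81, -301/81, 3787/81]
step 1: P̄ = F·P·Fᵀ + Q = [58154/729 -6995/729 166526/729; -6995/729 47357/729 -71069/729; 166526/729 -71069/729 562115/729]
step 1: y = z − H·x̄ = [2195/81]
step 1: S = H·P̄·Hᵀ + R = [899501/729]
step 1: K = P̄·Hᵀ·S⁻¹ = [-71203/899501; 199150/899501; -442270/899501]
step 1: x' = x̄ + K·y = [11474162/899501, 2054129/899501, 30069477/899501]
step 1: P' = (I − K·H)·P̄ = [64800705/899501 10820395/899501 162276204/899501; 10820395/899501 4028733/899501 33129539/899501; 162276204/899501 33129539/899501 425267835/899501]

step 0: x' = [-353/81, -5/3, -937/81], P' = [7202/729 -10/27 13312/729; -10/27 2 121/27; 13312/729 121/27 36338/729]
step 1: x' = [11474162/899501, 2054129/899501, 30069477/899501], P' = [64800705/899501 10820395/899501 162276204/899501; 10820395/899501 4028733/899501 33129539/899501; 162276204/899501 33129539/899501 425267835/899501]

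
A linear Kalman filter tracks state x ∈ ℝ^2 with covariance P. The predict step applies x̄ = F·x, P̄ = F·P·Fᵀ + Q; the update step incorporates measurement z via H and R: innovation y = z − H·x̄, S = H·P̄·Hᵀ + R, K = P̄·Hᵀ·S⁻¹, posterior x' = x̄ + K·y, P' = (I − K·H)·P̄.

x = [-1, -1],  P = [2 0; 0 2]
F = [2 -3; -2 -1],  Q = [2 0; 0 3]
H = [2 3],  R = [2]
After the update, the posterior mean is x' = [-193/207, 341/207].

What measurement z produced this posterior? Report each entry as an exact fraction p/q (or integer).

z = [3]

x̄ = F·x = [1, 3]
P̄ = F·P·Fᵀ + Q = [28 -2; -2 13]
S = H·P̄·Hᵀ + R = [207]
K = P̄·Hᵀ·S⁻¹ = [50/207; 35/207]
x' − x̄ = [-400/207, -280/207] = K·y
y = (KᵀK)⁻¹·Kᵀ·(x' − x̄) = [-8]
z = y + H·x̄ = [-8] + [11] = [3]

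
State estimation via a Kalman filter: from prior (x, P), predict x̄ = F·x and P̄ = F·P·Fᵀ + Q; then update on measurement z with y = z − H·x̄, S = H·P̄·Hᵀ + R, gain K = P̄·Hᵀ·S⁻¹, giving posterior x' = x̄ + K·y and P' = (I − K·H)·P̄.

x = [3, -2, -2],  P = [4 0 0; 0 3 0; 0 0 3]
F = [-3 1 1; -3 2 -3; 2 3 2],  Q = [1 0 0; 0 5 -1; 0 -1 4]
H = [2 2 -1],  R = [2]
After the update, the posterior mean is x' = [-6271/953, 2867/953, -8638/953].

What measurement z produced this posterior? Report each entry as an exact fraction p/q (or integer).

z = [2]

x̄ = F·x = [-13, -7, -4]
P̄ = F·P·Fᵀ + Q = [43 33 -9; 33 80 -25; -9 -25 59]
S = H·P̄·Hᵀ + R = [953]
K = P̄·Hᵀ·S⁻¹ = [161/953; 251/953; -127/953]
x' − x̄ = [6118/953, 9538/953, -4826/953] = K·y
y = (KᵀK)⁻¹·Kᵀ·(x' − x̄) = [38]
z = y + H·x̄ = [38] + [-36] = [2]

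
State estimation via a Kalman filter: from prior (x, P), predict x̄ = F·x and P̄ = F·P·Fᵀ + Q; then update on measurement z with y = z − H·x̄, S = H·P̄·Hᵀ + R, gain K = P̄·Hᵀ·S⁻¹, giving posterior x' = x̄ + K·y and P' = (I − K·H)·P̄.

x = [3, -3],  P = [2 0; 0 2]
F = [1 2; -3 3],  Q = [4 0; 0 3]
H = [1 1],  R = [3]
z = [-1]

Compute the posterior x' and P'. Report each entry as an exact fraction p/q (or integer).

x' = [49/17, -81/17]
P' = [138/17 -123/17; -123/17 627/68]

x̄ = F·x = [-3, -18]
P̄ = F·P·Fᵀ + Q = [14 6; 6 39]
y = z − H·x̄ = [20]
S = H·P̄·Hᵀ + R = [68]
K = P̄·Hᵀ·S⁻¹ = [5/17; 45/68]
x' = x̄ + K·y = [49/17, -81/17]
P' = (I − K·H)·P̄ = [138/17 -123/17; -123/17 627/68]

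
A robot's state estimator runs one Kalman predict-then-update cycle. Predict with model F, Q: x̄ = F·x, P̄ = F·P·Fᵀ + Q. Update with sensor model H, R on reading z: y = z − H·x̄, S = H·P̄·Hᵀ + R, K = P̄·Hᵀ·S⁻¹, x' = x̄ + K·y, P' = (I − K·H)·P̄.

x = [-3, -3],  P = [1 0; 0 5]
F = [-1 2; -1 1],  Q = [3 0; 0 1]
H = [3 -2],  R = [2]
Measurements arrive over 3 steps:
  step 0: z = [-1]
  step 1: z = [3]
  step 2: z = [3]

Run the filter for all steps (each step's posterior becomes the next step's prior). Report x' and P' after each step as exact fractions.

step 0: x' = [29/57, 4/3], P' = [118/57 8/3; 8/3 23/6]
step 1: x' = [6557/4279, 3313/4279], P' = [3908/4279 4395/4279; 4395/4279 12949/8558]
step 2: x' = [100827/213547, -162938/213547], P' = [175084/213547 194781/213547; 194781/213547 585797/427094]

step 0: x̄ = F·x = [-3, 0]
step 0: P̄ = F·P·Fᵀ + Q = [24 11; 11 7]
step 0: y = z − H·x̄ = [8]
step 0: S = H·P̄·Hᵀ + R = [114]
step 0: K = P̄·Hᵀ·S⁻¹ = [25/57; 1/6]
step 0: x' = x̄ + K·y = [29/57, 4/3]
step 0: P' = (I − K·H)·P̄ = [118/57 8/3; 8/3 23/6]
step 1: x̄ = F·x = [41/19, 47/57]
step 1: P̄ = F·P·Fᵀ + Q = [185/19 33/19; 33/19 179/114]
step 1: y = z − H·x̄ = [-104/57]
step 1: S = H·P̄·Hᵀ + R = [4279/57]
step 1: K = P̄·Hᵀ·S⁻¹ = [1467/4279; 118/4279]
step 1: x' = x̄ + K·y = [6557/4279, 3313/4279]
step 1: P' = (I − K·H)·P̄ = [3908/4279 4395/4279; 4395/4279 12949/8558]
step 2: x̄ = F·x = [69/4279, -3244/4279]
step 2: P̄ = F·P·Fᵀ + Q = [25063/4279 3672/4279; 3672/4279 11743/8558]
step 2: y = z − H·x̄ = [6142/4279]
step 2: S = H·P̄·Hᵀ + R = [213547/4279]
step 2: K = P̄·Hᵀ·S⁻¹ = [67845/213547; -727/213547]
step 2: x' = x̄ + K·y = [100827/213547, -162938/213547]
step 2: P' = (I − K·H)·P̄ = [175084/213547 194781/213547; 194781/213547 585797/427094]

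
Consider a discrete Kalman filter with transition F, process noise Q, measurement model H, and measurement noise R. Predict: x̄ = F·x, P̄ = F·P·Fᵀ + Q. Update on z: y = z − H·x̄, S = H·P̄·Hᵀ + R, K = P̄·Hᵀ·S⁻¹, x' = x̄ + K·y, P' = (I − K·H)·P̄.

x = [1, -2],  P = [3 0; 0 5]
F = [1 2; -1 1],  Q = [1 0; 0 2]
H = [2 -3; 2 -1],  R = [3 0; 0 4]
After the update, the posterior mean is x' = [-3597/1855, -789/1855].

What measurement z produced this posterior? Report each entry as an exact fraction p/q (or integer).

z = [-3, -3]

x̄ = F·x = [-3, -3]
P̄ = F·P·Fᵀ + Q = [24 7; 7 10]
S = H·P̄·Hᵀ + R = [105 70; 70 82]
K = P̄·Hᵀ·S⁻¹ = [-328/1855 69/106; -796/1855 22/53]
x' − x̄ = [1968/1855, 4776/1855] = K·y
y = (KᵀK)⁻¹·Kᵀ·(x' − x̄) = [-6, 0]
z = y + H·x̄ = [-6, 0] + [3, -3] = [-3, -3]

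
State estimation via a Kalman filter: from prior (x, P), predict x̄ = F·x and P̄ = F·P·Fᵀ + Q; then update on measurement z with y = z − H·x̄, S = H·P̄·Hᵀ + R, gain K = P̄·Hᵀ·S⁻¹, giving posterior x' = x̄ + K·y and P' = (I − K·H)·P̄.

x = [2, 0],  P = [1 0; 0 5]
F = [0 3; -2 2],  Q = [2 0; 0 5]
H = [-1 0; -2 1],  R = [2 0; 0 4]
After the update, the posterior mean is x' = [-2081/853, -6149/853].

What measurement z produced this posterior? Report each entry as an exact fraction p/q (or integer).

x̄ = F·x = [0, -4]
P̄ = F·P·Fᵀ + Q = [47 30; 30 29]
S = H·P̄·Hᵀ + R = [49 64; 64 101]
K = P̄·Hᵀ·S⁻¹ = [-651/853 -128/853; -1046/853 401/853]
x' − x̄ = [-2081/853, -2737/853] = K·y
y = (KᵀK)⁻¹·Kᵀ·(x' − x̄) = [3, 1]
z = y + H·x̄ = [3, 1] + [0, -4] = [3, -3]

z = [3, -3]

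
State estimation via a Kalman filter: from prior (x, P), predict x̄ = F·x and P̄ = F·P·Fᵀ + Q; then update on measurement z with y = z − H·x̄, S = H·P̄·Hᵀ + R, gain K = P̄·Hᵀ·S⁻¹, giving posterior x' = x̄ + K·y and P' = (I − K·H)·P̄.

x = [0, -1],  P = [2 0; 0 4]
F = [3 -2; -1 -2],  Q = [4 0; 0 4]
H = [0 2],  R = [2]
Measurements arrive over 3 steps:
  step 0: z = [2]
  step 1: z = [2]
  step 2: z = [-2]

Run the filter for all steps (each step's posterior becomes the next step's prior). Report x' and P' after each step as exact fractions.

step 0: x̄ = F·x = [2, 2]
step 0: P̄ = F·P·Fᵀ + Q = [38 10; 10 22]
step 0: y = z − H·x̄ = [-2]
step 0: S = H·P̄·Hᵀ + R = [90]
step 0: K = P̄·Hᵀ·S⁻¹ = [2/9; 22/45]
step 0: x' = x̄ + K·y = [14/9, 46/45]
step 0: P' = (I − K·H)·P̄ = [302/9 2/9; 2/9 22/45]
step 1: x̄ = F·x = [118/45, -18/5]
step 1: P̄ = F·P·Fᵀ + Q = [13738/45 -498/5; -498/5 202/5]
step 1: y = z − H·x̄ = [46/5]
step 1: S = H·P̄·Hᵀ + R = [818/5]
step 1: K = P̄·Hᵀ·S⁻¹ = [-498/409; 202/409]
step 1: x' = x̄ + K·y = [-31582/3681, 386/409]
step 1: P' = (I − K·H)·P̄ = [230954/3681 -498/409; -498/409 202/409]
step 2: x̄ = F·x = [-33898/1227, 24634/3681]
step 2: P̄ = F·P·Fᵀ + Q = [239374/409 -222554/1227; -222554/1227 235022/3681]
step 2: y = z − H·x̄ = [-56630/3681]
step 2: S = H·P̄·Hᵀ + R = [947450/3681]
step 2: K = P̄·Hᵀ·S⁻¹ = [-667662/473725; 235022/473725]
step 2: x' = x̄ + K·y = [-80454/13535, -12726/13535]
step 2: P' = (I − K·H)·P̄ = [35053502/473725 -667662/473725; -667662/473725 235022/473725]

step 0: x' = [14/9, 46/45], P' = [302/9 2/9; 2/9 22/45]
step 1: x' = [-31582/3681, 386/409], P' = [230954/3681 -498/409; -498/409 202/409]
step 2: x' = [-80454/13535, -12726/13535], P' = [35053502/473725 -667662/473725; -667662/473725 235022/473725]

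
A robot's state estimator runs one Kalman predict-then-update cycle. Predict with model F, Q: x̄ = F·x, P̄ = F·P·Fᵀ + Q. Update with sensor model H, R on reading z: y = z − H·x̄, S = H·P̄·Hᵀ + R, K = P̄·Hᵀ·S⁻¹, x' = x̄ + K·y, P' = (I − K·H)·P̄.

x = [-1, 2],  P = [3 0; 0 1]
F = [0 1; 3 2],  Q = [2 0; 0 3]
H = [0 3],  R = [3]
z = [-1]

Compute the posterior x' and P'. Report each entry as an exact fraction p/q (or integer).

x' = [198/103, -33/103]
P' = [297/103 2/103; 2/103 34/103]

x̄ = F·x = [2, 1]
P̄ = F·P·Fᵀ + Q = [3 2; 2 34]
y = z − H·x̄ = [-4]
S = H·P̄·Hᵀ + R = [309]
K = P̄·Hᵀ·S⁻¹ = [2/103; 34/103]
x' = x̄ + K·y = [198/103, -33/103]
P' = (I − K·H)·P̄ = [297/103 2/103; 2/103 34/103]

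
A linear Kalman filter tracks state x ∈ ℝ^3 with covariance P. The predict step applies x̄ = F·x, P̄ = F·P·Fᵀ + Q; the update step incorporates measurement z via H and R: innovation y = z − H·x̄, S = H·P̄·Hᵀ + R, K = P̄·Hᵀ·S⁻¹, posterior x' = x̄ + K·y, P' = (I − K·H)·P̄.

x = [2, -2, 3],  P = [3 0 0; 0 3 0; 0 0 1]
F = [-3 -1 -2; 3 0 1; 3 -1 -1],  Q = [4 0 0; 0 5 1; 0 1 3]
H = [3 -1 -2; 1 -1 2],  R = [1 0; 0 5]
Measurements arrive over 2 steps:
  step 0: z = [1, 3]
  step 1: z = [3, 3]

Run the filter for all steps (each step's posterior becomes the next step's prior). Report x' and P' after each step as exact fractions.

step 0: x' = [83832/76771, 42603/76771, 67677/76771], P' = [105388/76771 161703/76771 70760/76771; 161703/76771 333883/76771 81895/76771; 70760/76771 81895/76771 71520/76771]
step 1: x' = [2559164961/1832951123, -359142579/1832951123, 1302003252/1832951123], P' = [2207811491/1832951123 3466145372/1832951123 1397140828/1832951123; 3466145372/1832951123 7454698365/1832951123 1589754229/1832951123; 1397140828/1832951123 1589754229/1832951123 1425638958/1832951123]

step 0: x̄ = F·x = [-10, 9, 5]
step 0: P̄ = F·P·Fᵀ + Q = [38 -29 -22; -29 33 27; -22 27 34]
step 0: y = z − H·x̄ = [50, 12]
step 0: S = H·P̄·Hᵀ + R = [1058 39; 39 74]
step 0: K = P̄·Hᵀ·S⁻¹ = [12941/76771 17041/76771; -12564/76771 -1678/76771; -12655/76771 26381/76771]
step 0: x' = x̄ + K·y = [83832/76771, 42603/76771, 67677/76771]
step 0: P' = (I − K·H)·P̄ = [105388/76771 161703/76771 70760/76771; 161703/76771 333883/76771 81895/76771; 70760/76771 81895/76771 71520/76771]
step 1: x̄ = F·x = [-429453/76771, 319173/76771, 141216/76771]
step 1: P̄ = F·P·Fᵀ + Q = [4022457/76771 -2295376/76771 -438164/76771; -2295376/76771 1828427/76771 386739/76771; -438164/76771 386739/76771 353220/76771]
step 1: y = z − H·x̄ = [2120277/76771, 696507/76771]
step 1: S = H·P̄·Hᵀ + R = [60097371/76771 19911766/76771; 19911766/76771 8938759/76771]
step 1: K = P̄·Hᵀ·S⁻¹ = [363007445/1832951123 307189555/1832951123; -235770707/1832951123 -161808907/1832951123; -249609661/1832951123 531732903/1832951123]
step 1: x' = x̄ + K·y = [2559164961/1832951123, -359142579/1832951123, 1302003252/1832951123]
step 1: P' = (I − K·H)·P̄ = [2207811491/1832951123 3466145372/1832951123 1397140828/1832951123; 3466145372/1832951123 7454698365/1832951123 1589754229/1832951123; 1397140828/1832951123 1589754229/1832951123 1425638958/1832951123]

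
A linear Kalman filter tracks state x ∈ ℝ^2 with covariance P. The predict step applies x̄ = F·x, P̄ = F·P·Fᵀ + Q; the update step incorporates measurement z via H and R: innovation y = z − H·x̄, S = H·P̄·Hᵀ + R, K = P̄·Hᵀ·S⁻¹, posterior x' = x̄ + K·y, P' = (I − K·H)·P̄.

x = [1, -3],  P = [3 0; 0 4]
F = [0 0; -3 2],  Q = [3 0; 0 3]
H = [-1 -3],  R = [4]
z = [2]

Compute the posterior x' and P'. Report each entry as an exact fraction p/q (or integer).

x̄ = F·x = [0, -9]
P̄ = F·P·Fᵀ + Q = [3 0; 0 46]
y = z − H·x̄ = [-25]
S = H·P̄·Hᵀ + R = [421]
K = P̄·Hᵀ·S⁻¹ = [-3/421; -138/421]
x' = x̄ + K·y = [75/421, -339/421]
P' = (I − K·H)·P̄ = [1254/421 -414/421; -414/421 322/421]

x' = [75/421, -339/421]
P' = [1254/421 -414/421; -414/421 322/421]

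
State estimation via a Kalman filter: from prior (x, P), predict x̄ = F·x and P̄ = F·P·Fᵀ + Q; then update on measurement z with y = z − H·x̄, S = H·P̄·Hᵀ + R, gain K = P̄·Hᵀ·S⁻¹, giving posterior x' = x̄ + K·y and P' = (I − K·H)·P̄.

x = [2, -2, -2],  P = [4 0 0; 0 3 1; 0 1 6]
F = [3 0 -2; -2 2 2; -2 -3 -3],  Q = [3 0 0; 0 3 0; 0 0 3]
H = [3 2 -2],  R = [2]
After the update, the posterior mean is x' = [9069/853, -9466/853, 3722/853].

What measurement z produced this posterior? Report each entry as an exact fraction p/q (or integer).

x̄ = F·x = [10, -12, 8]
P̄ = F·P·Fᵀ + Q = [63 -52 18; -52 63 -50; 18 -50 118]
S = H·P̄·Hᵀ + R = [853]
K = P̄·Hᵀ·S⁻¹ = [49/853; 70/853; -282/853]
x' − x̄ = [539/853, 770/853, -3102/853] = K·y
y = (KᵀK)⁻¹·Kᵀ·(x' − x̄) = [11]
z = y + H·x̄ = [11] + [-10] = [1]

z = [1]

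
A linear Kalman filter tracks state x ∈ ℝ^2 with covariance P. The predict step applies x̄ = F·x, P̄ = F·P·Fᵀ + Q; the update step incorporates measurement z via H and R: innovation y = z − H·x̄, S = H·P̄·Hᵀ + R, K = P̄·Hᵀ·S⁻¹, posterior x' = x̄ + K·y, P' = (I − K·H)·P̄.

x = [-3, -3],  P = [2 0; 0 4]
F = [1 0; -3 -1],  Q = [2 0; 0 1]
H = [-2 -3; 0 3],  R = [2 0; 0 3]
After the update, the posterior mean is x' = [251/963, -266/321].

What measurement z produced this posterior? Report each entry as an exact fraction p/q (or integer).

z = [2, -3]

x̄ = F·x = [-3, 12]
P̄ = F·P·Fᵀ + Q = [4 -6; -6 23]
S = H·P̄·Hᵀ + R = [153 -171; -171 210]
K = P̄·Hᵀ·S⁻¹ = [-326/963 -116/321; -19/321 30/107]
x' − x̄ = [3140/963, -4118/321] = K·y
y = (KᵀK)⁻¹·Kᵀ·(x' − x̄) = [32, -39]
z = y + H·x̄ = [32, -39] + [-30, 36] = [2, -3]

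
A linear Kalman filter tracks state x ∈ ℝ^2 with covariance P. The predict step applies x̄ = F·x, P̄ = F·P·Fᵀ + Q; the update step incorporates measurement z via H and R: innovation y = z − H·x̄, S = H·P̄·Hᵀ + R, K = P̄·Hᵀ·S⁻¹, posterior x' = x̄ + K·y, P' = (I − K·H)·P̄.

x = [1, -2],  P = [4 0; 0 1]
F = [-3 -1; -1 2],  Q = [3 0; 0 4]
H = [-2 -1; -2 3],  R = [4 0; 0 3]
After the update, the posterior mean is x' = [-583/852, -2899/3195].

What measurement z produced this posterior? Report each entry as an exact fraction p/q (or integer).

x̄ = F·x = [-1, -5]
P̄ = F·P·Fᵀ + Q = [40 10; 10 12]
S = H·P̄·Hᵀ + R = [216 84; 84 151]
K = P̄·Hᵀ·S⁻¹ = [-313/852 -9/71; -772/3195 256/1065]
x' − x̄ = [269/852, 13076/3195] = K·y
y = (KᵀK)⁻¹·Kᵀ·(x' − x̄) = [-5, 12]
z = y + H·x̄ = [-5, 12] + [7, -13] = [2, -1]

z = [2, -1]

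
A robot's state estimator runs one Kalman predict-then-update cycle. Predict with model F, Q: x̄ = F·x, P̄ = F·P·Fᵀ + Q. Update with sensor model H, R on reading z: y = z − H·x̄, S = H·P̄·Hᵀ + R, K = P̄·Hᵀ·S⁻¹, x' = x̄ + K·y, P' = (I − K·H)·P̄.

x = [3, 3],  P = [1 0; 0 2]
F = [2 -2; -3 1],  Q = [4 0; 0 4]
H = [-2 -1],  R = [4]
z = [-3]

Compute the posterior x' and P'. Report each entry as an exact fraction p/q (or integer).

x̄ = F·x = [0, -6]
P̄ = F·P·Fᵀ + Q = [16 -10; -10 15]
y = z − H·x̄ = [-9]
S = H·P̄·Hᵀ + R = [43]
K = P̄·Hᵀ·S⁻¹ = [-22/43; 5/43]
x' = x̄ + K·y = [198/43, -303/43]
P' = (I − K·H)·P̄ = [204/43 -320/43; -320/43 620/43]

x' = [198/43, -303/43]
P' = [204/43 -320/43; -320/43 620/43]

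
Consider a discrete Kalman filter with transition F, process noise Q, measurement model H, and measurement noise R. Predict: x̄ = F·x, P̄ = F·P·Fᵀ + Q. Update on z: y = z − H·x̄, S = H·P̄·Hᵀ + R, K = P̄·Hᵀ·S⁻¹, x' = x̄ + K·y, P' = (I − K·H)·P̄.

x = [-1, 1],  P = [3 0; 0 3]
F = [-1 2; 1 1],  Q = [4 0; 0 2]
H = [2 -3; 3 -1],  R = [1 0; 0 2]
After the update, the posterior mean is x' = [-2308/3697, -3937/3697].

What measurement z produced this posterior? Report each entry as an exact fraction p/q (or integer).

x̄ = F·x = [3, 0]
P̄ = F·P·Fᵀ + Q = [19 3; 3 8]
S = H·P̄·Hᵀ + R = [113 105; 105 163]
K = P̄·Hᵀ·S⁻¹ = [-943/7394 3057/7394; -3039/7394 2003/7394]
x' − x̄ = [-13399/3697, -3937/3697] = K·y
y = (KᵀK)⁻¹·Kᵀ·(x' − x̄) = [-4, -10]
z = y + H·x̄ = [-4, -10] + [6, 9] = [2, -1]

z = [2, -1]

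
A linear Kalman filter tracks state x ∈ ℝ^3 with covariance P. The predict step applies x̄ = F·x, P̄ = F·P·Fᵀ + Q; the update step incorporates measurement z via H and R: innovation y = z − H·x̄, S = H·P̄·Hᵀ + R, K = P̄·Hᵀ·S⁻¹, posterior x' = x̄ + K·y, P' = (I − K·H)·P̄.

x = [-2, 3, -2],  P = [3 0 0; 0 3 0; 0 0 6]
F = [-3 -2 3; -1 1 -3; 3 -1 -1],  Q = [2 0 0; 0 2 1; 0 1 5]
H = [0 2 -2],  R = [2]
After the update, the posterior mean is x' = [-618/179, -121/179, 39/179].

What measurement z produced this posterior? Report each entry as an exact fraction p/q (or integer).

x̄ = F·x = [-6, 11, -7]
P̄ = F·P·Fᵀ + Q = [95 -51 -39; -51 62 7; -39 7 41]
S = H·P̄·Hᵀ + R = [358]
K = P̄·Hᵀ·S⁻¹ = [-12/179; 55/179; -34/179]
x' − x̄ = [456/179, -2090/179, 1292/179] = K·y
y = (KᵀK)⁻¹·Kᵀ·(x' − x̄) = [-38]
z = y + H·x̄ = [-38] + [36] = [-2]

z = [-2]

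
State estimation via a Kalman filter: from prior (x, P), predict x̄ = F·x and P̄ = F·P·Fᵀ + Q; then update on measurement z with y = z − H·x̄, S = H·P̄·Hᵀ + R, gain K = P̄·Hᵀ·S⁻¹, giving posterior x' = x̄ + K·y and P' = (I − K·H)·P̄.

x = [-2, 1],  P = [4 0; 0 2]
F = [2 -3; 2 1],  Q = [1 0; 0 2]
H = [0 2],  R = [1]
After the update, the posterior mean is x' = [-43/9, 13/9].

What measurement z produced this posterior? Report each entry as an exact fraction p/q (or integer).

z = [3]

x̄ = F·x = [-7, -3]
P̄ = F·P·Fᵀ + Q = [35 10; 10 20]
S = H·P̄·Hᵀ + R = [81]
K = P̄·Hᵀ·S⁻¹ = [20/81; 40/81]
x' − x̄ = [20/9, 40/9] = K·y
y = (KᵀK)⁻¹·Kᵀ·(x' − x̄) = [9]
z = y + H·x̄ = [9] + [-6] = [3]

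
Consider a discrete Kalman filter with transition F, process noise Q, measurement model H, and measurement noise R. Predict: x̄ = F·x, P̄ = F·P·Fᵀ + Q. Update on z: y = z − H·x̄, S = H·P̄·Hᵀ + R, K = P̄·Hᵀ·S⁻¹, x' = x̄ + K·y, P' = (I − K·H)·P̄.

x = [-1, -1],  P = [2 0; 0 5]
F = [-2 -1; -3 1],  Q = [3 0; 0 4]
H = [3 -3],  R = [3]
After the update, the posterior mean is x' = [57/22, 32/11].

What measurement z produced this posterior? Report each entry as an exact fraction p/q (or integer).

z = [-1]

x̄ = F·x = [3, 2]
P̄ = F·P·Fᵀ + Q = [16 7; 7 27]
S = H·P̄·Hᵀ + R = [264]
K = P̄·Hᵀ·S⁻¹ = [9/88; -5/22]
x' − x̄ = [-9/22, 10/11] = K·y
y = (KᵀK)⁻¹·Kᵀ·(x' − x̄) = [-4]
z = y + H·x̄ = [-4] + [3] = [-1]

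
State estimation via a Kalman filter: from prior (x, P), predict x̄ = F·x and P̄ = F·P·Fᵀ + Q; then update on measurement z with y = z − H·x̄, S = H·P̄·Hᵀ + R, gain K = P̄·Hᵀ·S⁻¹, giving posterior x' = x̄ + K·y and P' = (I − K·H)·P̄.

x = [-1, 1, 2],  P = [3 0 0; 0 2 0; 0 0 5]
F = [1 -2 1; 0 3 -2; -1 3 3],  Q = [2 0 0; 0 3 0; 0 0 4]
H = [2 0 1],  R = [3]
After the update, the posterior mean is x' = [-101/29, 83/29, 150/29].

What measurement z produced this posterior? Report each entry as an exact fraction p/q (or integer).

z = [-2]

x̄ = F·x = [-1, -1, 10]
P̄ = F·P·Fᵀ + Q = [18 -22 0; -22 41 -12; 0 -12 70]
S = H·P̄·Hᵀ + R = [145]
K = P̄·Hᵀ·S⁻¹ = [36/145; -56/145; 14/29]
x' − x̄ = [-72/29, 112/29, -140/29] = K·y
y = (KᵀK)⁻¹·Kᵀ·(x' − x̄) = [-10]
z = y + H·x̄ = [-10] + [8] = [-2]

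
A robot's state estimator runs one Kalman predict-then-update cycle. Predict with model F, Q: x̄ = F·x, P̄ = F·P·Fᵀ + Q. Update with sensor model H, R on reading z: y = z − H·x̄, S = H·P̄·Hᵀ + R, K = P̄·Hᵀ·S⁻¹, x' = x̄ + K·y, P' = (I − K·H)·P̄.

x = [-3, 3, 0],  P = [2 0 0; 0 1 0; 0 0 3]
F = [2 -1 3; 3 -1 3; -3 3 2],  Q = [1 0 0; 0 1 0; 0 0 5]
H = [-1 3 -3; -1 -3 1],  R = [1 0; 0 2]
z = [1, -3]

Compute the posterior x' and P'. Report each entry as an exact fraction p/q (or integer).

x̄ = F·x = [-9, -12, 18]
P̄ = F·P·Fᵀ + Q = [37 40 3; 40 47 -3; 3 -3 44]
y = z − H·x̄ = [82, -66]
S = H·P̄·Hᵀ + R = [689 -548; -548 758]
K = P̄·Hᵀ·S⁻¹ = [-14150/110979 -32777/110979; -8726/110979 -33248/110979; -3716/10089 -2021/10089]
x' = x̄ + K·y = [4171/110979, 147088/110979, 10276/10089]
P' = (I − K·H)·P̄ = [105665/110979 -35308/110979 -5983/10089; -35308/110979 58241/110979 6629/10089; -5983/10089 6629/10089 9862/10089]

x' = [4171/110979, 147088/110979, 10276/10089]
P' = [105665/110979 -35308/110979 -5983/10089; -35308/110979 58241/110979 6629/10089; -5983/10089 6629/10089 9862/10089]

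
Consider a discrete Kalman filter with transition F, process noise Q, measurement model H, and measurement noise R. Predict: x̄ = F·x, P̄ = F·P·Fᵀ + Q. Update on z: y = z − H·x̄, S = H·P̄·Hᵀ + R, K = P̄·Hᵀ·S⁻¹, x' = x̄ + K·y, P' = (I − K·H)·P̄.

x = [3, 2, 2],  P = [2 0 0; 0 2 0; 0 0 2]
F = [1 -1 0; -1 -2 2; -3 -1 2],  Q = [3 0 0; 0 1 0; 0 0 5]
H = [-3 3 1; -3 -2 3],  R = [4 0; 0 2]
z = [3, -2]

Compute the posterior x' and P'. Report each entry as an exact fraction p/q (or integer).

x' = [-773/1401, 4531/7005, -1863/2335]
P' = [7073/2802 2006/1401 3165/934; 2006/1401 39166/35025 24172/11675; 3165/934 24172/11675 112719/23350]

x̄ = F·x = [1, -3, -7]
P̄ = F·P·Fᵀ + Q = [7 2 -4; 2 19 18; -4 18 33]
y = z − H·x̄ = [22, 16]
S = H·P̄·Hᵀ + R = [367 216; 216 318]
K = P̄·Hᵀ·S⁻¹ = [13/467 -379/2802; 3297/11675 -5617/35025; 2547/11675 2047/23350]
x' = x̄ + K·y = [-773/1401, 4531/7005, -1863/2335]
P' = (I − K·H)·P̄ = [7073/2802 2006/1401 3165/934; 2006/1401 39166/35025 24172/11675; 3165/934 24172/11675 112719/23350]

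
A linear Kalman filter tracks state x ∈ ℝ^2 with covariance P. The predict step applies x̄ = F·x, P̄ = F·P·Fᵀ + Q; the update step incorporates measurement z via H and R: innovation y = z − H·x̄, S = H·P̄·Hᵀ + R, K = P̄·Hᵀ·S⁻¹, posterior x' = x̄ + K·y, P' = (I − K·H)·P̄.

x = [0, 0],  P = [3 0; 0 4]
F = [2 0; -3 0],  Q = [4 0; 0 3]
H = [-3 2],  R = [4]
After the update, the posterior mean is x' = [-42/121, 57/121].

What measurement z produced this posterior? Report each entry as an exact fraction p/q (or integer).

z = [2]

x̄ = F·x = [0, 0]
P̄ = F·P·Fᵀ + Q = [16 -18; -18 30]
S = H·P̄·Hᵀ + R = [484]
K = P̄·Hᵀ·S⁻¹ = [-21/121; 57/242]
x' − x̄ = [-42/121, 57/121] = K·y
y = (KᵀK)⁻¹·Kᵀ·(x' − x̄) = [2]
z = y + H·x̄ = [2] + [0] = [2]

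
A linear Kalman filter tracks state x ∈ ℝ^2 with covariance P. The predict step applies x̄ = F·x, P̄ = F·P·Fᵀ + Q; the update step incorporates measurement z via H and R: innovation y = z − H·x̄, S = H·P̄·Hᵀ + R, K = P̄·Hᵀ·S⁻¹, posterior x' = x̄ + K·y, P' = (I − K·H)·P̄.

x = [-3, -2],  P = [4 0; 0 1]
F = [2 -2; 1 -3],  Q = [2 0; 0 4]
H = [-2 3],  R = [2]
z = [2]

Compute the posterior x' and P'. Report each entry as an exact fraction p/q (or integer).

x' = [-128/75, -28/75]
P' = [1646/75 1096/75; 1096/75 746/75]

x̄ = F·x = [-2, 3]
P̄ = F·P·Fᵀ + Q = [22 14; 14 17]
y = z − H·x̄ = [-11]
S = H·P̄·Hᵀ + R = [75]
K = P̄·Hᵀ·S⁻¹ = [-2/75; 23/75]
x' = x̄ + K·y = [-128/75, -28/75]
P' = (I − K·H)·P̄ = [1646/75 1096/75; 1096/75 746/75]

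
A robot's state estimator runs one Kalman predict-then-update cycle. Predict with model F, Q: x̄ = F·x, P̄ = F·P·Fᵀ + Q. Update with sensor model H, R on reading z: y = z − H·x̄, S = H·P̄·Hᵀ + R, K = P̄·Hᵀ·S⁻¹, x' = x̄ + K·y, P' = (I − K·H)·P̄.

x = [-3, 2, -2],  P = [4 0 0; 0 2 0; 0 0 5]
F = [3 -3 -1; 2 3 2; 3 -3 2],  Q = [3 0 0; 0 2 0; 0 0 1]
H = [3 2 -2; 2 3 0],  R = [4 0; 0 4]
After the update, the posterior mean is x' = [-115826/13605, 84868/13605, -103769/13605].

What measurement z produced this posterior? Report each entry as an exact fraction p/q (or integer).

z = [2, 2]

x̄ = F·x = [-13, -4, -19]
P̄ = F·P·Fᵀ + Q = [62 -4 44; -4 56 26; 44 26 75]
S = H·P̄·Hᵀ + R = [302 324; 324 708]
K = P̄·Hᵀ·S⁻¹ = [1143/4535 583/13605; -744/4535 4096/13605; -1238/4535 9779/27210]
x' − x̄ = [61039/13605, 139288/13605, 154726/13605] = K·y
y = (KᵀK)⁻¹·Kᵀ·(x' − x̄) = [11, 40]
z = y + H·x̄ = [11, 40] + [-9, -38] = [2, 2]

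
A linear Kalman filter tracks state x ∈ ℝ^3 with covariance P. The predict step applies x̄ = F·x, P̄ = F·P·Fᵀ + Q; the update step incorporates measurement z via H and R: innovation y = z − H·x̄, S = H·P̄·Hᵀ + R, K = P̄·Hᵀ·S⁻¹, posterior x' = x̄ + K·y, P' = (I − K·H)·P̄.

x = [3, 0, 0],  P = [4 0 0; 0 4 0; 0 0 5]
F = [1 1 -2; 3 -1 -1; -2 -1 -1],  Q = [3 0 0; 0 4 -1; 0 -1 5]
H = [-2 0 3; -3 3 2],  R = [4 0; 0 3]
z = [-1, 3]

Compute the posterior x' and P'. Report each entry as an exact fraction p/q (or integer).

x' = [470/64261, 84820/64261, -26769/64261]
P' = [1199800/64261 670175/64261 787968/64261; 670175/64261 407970/64261 421434/64261; 787968/64261 421434/64261 545628/64261]

x̄ = F·x = [3, 9, -6]
P̄ = F·P·Fᵀ + Q = [31 18 -2; 18 49 -16; -2 -16 30]
y = z − H·x̄ = [23, -3]
S = H·P̄·Hᵀ + R = [422 140; 140 351]
K = P̄·Hᵀ·S⁻¹ = [-8924/64261 -4313/64261; -19012/64261 18751/64261; 15237/64261 -2782/64261]
x' = x̄ + K·y = [470/64261, 84820/64261, -26769/64261]
P' = (I − K·H)·P̄ = [1199800/64261 670175/64261 787968/64261; 670175/64261 407970/64261 421434/64261; 787968/64261 421434/64261 545628/64261]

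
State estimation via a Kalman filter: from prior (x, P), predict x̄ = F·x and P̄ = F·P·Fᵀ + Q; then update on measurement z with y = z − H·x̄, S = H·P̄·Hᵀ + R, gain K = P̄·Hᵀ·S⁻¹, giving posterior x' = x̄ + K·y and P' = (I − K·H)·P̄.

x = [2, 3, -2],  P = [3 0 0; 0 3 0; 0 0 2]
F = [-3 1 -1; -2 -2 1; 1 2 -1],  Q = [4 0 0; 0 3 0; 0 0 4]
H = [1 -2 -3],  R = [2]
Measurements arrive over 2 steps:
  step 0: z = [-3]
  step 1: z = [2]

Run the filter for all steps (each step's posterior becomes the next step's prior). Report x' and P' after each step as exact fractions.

step 0: x̄ = F·x = [-1, -12, 10]
step 0: P̄ = F·P·Fᵀ + Q = [36 10 -1; 10 29 -20; -1 -20 21]
step 0: y = z − H·x̄ = [4]
step 0: S = H·P̄·Hᵀ + R = [69]
step 0: K = P̄·Hᵀ·S⁻¹ = [19/69; 4/23; -8/23]
step 0: x' = x̄ + K·y = [7/69, -260/23, 198/23]
step 0: P' = (I − K·H)·P̄ = [2123/69 154/23 129/23; 154/23 619/23 -364/23; 129/23 -364/23 291/23]
step 1: x̄ = F·x = [-465/23, 2140/69, -2147/69]
step 1: P̄ = F·P·Fᵀ + Q = [7949/23 2112/23 -14/23; 2112/23 23516/69 -18526/69; -14/23 -18526/69 16142/69]
step 1: y = z − H·x̄ = [-628/69]
step 1: S = H·P̄·Hᵀ + R = [15923/69]
step 1: K = P̄·Hᵀ·S⁻¹ = [11301/15923; 14882/15923; -11416/15923]
step 1: x' = x̄ + K·y = [-424777/15923, 358396/15923, -391557/15923]
step 1: P' = (I − K·H)·P̄ = [3652220/15923 -975266/15923 1860050/15923; -975266/15923 2216976/15923 -1812994/15923; 1860050/15923 -1812994/15923 1836290/15923]

step 0: x' = [7/69, -260/23, 198/23], P' = [2123/69 154/23 129/23; 154/23 619/23 -364/23; 129/23 -364/23 291/23]
step 1: x' = [-424777/15923, 358396/15923, -391557/15923], P' = [3652220/15923 -975266/15923 1860050/15923; -975266/15923 2216976/15923 -1812994/15923; 1860050/15923 -1812994/15923 1836290/15923]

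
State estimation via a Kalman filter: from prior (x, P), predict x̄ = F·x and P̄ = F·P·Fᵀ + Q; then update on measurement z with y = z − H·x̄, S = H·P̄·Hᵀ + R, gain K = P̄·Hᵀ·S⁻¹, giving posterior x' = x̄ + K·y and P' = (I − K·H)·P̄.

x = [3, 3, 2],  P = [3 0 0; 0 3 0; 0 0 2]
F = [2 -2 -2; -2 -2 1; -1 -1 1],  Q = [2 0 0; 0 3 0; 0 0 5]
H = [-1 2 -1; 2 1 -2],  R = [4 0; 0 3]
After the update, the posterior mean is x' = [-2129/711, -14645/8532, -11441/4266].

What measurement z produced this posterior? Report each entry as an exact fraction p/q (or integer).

x̄ = F·x = [-4, -10, -4]
P̄ = F·P·Fᵀ + Q = [34 -4 -4; -4 29 14; -4 14 13]
S = H·P̄·Hᵀ + R = [119 -66; -66 180]
K = P̄·Hᵀ·S⁻¹ = [-29/237 505/1422; 1363/2844 2335/17064; 175/1422 -563/8532]
x' − x̄ = [715/711, 70675/8532, 5623/4266] = K·y
y = (KᵀK)⁻¹·Kᵀ·(x' − x̄) = [15, 8]
z = y + H·x̄ = [15, 8] + [-12, -10] = [3, -2]

z = [3, -2]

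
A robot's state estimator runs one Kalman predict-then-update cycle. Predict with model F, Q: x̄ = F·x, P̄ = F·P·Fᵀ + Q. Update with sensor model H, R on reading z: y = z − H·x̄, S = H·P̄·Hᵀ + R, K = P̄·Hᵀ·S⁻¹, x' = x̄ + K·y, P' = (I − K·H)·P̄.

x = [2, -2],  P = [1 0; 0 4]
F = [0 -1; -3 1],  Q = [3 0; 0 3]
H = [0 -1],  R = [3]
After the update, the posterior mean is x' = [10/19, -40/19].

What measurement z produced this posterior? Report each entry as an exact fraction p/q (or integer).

z = [1]

x̄ = F·x = [2, -8]
P̄ = F·P·Fᵀ + Q = [7 -4; -4 16]
S = H·P̄·Hᵀ + R = [19]
K = P̄·Hᵀ·S⁻¹ = [4/19; -16/19]
x' − x̄ = [-28/19, 112/19] = K·y
y = (KᵀK)⁻¹·Kᵀ·(x' − x̄) = [-7]
z = y + H·x̄ = [-7] + [8] = [1]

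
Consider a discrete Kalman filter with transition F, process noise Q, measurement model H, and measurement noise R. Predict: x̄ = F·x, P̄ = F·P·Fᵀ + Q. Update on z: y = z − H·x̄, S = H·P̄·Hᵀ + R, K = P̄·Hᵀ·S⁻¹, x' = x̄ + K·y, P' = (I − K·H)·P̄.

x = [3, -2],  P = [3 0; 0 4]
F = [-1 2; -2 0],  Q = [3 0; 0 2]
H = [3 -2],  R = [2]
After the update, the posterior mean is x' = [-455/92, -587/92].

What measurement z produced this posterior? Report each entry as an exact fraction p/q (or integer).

x̄ = F·x = [-7, -6]
P̄ = F·P·Fᵀ + Q = [22 6; 6 14]
S = H·P̄·Hᵀ + R = [184]
K = P̄·Hᵀ·S⁻¹ = [27/92; -5/92]
x' − x̄ = [189/92, -35/92] = K·y
y = (KᵀK)⁻¹·Kᵀ·(x' − x̄) = [7]
z = y + H·x̄ = [7] + [-9] = [-2]

z = [-2]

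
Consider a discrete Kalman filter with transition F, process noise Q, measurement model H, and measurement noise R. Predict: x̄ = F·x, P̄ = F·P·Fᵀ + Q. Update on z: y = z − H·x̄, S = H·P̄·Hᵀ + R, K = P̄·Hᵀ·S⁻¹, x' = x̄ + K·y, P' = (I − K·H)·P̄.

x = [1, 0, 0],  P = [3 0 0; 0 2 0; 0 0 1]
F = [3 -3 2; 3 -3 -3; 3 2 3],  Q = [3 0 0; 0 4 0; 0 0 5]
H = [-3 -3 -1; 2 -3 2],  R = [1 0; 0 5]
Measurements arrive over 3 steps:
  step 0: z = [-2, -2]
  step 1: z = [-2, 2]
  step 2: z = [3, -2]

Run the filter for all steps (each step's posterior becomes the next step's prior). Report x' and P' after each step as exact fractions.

step 0: x' = [-298096/1062487, 837477/1062487, 517667/1062487], P' = [4597100/1062487 -2044056/1062487 -7493539/1062487; -2044056/1062487 1026319/1062487 3215622/1062487; -7493539/1062487 3215622/1062487 12911667/1062487]
step 1: x' = [-99097821460/401133258131, 135640494897/401133258131, 680257358154/401133258131], P' = [2102652715413/1604533032524 -976306818603/1604533032524 -3119503378275/1604533032524; -976306818603/1604533032524 630371744837/1604533032524 1280189218461/1604533032524; -3119503378275/1604533032524 1280189218461/1604533032524 5611975005489/1604533032524]
step 2: x' = [-794135475482736423/708770753372843767, 17873725968363402/708770753372843767, 246513185849014164/708770753372843767], P' = [928720847884687944/708770753372843767 -431049065269011543/708770753372843767 -1378188724463786946/708770753372843767; -431049065269011543/708770753372843767 278192995463033806/708770753372843767 565498087168478322/708770753372843767; -1378188724463786946/708770753372843767 565498087168478322/708770753372843767 2479436393818510074/708770753372843767]

step 0: x̄ = F·x = [3, 3, 3]
step 0: P̄ = F·P·Fᵀ + Q = [52 39 21; 39 58 6; 21 6 49]
step 0: y = z − H·x̄ = [19, -5]
step 0: S = H·P̄·Hᵀ + R = [1904 43; 43 559]
step 0: K = P̄·Hᵀ·S⁻¹ = [-3851/24709 67858/1062487; -3777/24709 -147165/1062487; -1812/24709 237878/1062487]
step 0: x' = x̄ + K·y = [-298096/1062487, 837477/1062487, 517667/1062487]
step 0: P' = (I − K·H)·P̄ = [4597100/1062487 -2044056/1062487 -7493539/1062487; -2044056/1062487 1026319/1062487 3215622/1062487; -7493539/1062487 3215622/1062487 12911667/1062487]
step 1: x̄ = F·x = [-2371385/1062487, -4959720/1062487, 2333667/1062487]
step 1: P̄ = F·P·Fᵀ + Q = [13727976/1062487 42061260/1062487 -9663039/1062487; 42061260/1062487 400623628/1062487 -123091179/1062487; -9663039/1062487 -123091179/1062487 46171704/1062487]
step 1: y = z − H·x̄ = [-21784622/1062487, -12678750/1062487]
step 1: S = H·P̄·Hᵀ + R = [3736975999/1062487 4003663017/1062487; 4003663017/1062487 4745578523/1062487]
step 1: K = P̄·Hᵀ·S⁻¹ = [-259534312155/1604533032524 179043826017/1604533032524; -242383997163/1604533032524 -256670086959/1604533032524; -94032526047/1604533032524 228875119809/1604533032524]
step 1: x' = x̄ + K·y = [-99097821460/401133258131, 135640494897/401133258131, 680257358154/401133258131]
step 1: P' = (I − K·H)·P̄ = [2102652715413/1604533032524 -976306818603/1604533032524 -3119503378275/1604533032524; -976306818603/1604533032524 630371744837/1604533032524 1280189218461/1604533032524; -3119503378275/1604533032524 1280189218461/1604533032524 5611975005489/1604533032524]
step 2: x̄ = F·x = [656299767237/401133258131, -2744987023533/401133258131, 2014759599876/401133258131]
step 2: P̄ = F·P·Fᵀ + Q = [4158982708950/401133258131 10848985317189/802266516262 -362770576998/401133258131; 10848985317189/802266516262 178291116797849/1604533032524 -12910012225203/401133258131; -362770576998/401133258131 -12910012225203/401133258131 6867832404858/401133258131]
step 2: y = z − H·x̄ = [-3047902394619/401133258131, -14379346321087/401133258131]
step 2: S = H·P̄·Hᵀ + R = [1855435975520777/1604533032524 1681484523996483/1604533032524; 1681484523996483/1604533032524 2136768038897461/1604533032524]
step 2: K = P̄·Hᵀ·S⁻¹ = [-114826623383242257/708770753372843767 78842288529767325/708770753372843767; -106929877750545111/708770753372843767 -113136188518033572/708770753372843767; -41364481932584202/708770753372843767 101200215440802258/708770753372843767]
step 2: x' = x̄ + K·y = [-794135475482736423/708770753372843767, 17873725968363402/708770753372843767, 246513185849014164/708770753372843767]
step 2: P' = (I − K·H)·P̄ = [928720847884687944/708770753372843767 -431049065269011543/708770753372843767 -1378188724463786946/708770753372843767; -431049065269011543/708770753372843767 278192995463033806/708770753372843767 565498087168478322/708770753372843767; -1378188724463786946/708770753372843767 565498087168478322/708770753372843767 2479436393818510074/708770753372843767]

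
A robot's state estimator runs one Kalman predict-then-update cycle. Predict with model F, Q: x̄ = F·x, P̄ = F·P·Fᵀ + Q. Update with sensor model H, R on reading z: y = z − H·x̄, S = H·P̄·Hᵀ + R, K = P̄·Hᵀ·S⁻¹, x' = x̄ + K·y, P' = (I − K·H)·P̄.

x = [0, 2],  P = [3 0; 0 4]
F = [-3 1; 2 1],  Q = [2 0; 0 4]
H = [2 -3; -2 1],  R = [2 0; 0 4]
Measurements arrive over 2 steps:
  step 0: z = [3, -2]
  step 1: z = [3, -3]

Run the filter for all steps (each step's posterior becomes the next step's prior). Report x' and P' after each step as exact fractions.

step 0: x̄ = F·x = [2, 2]
step 0: P̄ = F·P·Fᵀ + Q = [33 -14; -14 20]
step 0: y = z − H·x̄ = [5, 0]
step 0: S = H·P̄·Hᵀ + R = [482 -304; -304 212]
step 0: K = P̄·Hᵀ·S⁻¹ = [-178/1221 -716/1221; -508/1221 -452/1221]
step 0: x' = x̄ + K·y = [1552/1221, -98/1221]
step 0: P' = (I − K·H)·P̄ = [2237/1221 1610/1221; 1610/1221 1412/1221]
step 1: x̄ = F·x = [-4754/1221, 1002/407]
step 1: P̄ = F·P·Fᵀ + Q = [14327/1221 -4540/407; -4540/407 7228/407]
step 1: y = z − H·x̄ = [22189/1221, -16177/1221]
step 1: S = H·P̄·Hᵀ + R = [418346/1221 -231320/1221; -231320/1221 138356/1221]
step 1: K = P̄·Hᵀ·S⁻¹ = [-16497/447557 -328661/895114; -466/1403 -283/1403]
step 1: x' = x̄ + K·y = [11725/38918, -55/61]
step 1: P' = (I − K·H)·P̄ = [501240/447557 1082/1403; 1082/1403 1032/1403]

step 0: x' = [1552/1221, -98/1221], P' = [2237/1221 1610/1221; 1610/1221 1412/1221]
step 1: x' = [11725/38918, -55/61], P' = [501240/447557 1082/1403; 1082/1403 1032/1403]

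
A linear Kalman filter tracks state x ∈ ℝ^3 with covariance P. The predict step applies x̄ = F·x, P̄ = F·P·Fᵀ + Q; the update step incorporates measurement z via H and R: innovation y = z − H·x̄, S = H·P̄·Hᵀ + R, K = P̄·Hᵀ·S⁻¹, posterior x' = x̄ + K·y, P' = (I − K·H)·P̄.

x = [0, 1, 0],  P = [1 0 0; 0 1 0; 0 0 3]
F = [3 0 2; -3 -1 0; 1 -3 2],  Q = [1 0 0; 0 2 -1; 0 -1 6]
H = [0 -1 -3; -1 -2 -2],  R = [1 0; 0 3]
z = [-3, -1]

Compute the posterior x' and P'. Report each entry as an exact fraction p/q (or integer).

x' = [4802/3659, -4839/3659, 5061/3659]
P' = [59158/3659 -42253/3659 14003/3659; -42253/3659 35336/3659 -12129/3659; 14003/3659 -12129/3659 4544/3659]

x̄ = F·x = [0, -1, -3]
P̄ = F·P·Fᵀ + Q = [22 -9 15; -9 12 -1; 15 -1 28]
y = z − H·x̄ = [-13, -9]
S = H·P̄·Hᵀ + R = [259 220; 220 201]
K = P̄·Hᵀ·S⁻¹ = [244/3659 -886/3659; 1051/3659 -1387/3659; -1503/3659 389/3659]
x' = x̄ + K·y = [4802/3659, -4839/3659, 5061/3659]
P' = (I − K·H)·P̄ = [59158/3659 -42253/3659 14003/3659; -42253/3659 35336/3659 -12129/3659; 14003/3659 -12129/3659 4544/3659]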